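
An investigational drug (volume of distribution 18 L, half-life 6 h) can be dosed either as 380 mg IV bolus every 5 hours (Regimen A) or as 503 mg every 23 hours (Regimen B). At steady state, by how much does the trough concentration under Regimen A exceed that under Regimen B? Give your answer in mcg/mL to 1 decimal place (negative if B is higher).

24.9 mcg/mL

Regimen A: f = (1/2)^(5/6) ≈ 0.5612; Cmin,ss = (380/18)·f/(1−f) ≈ 27.000 mcg/mL.
Regimen B: f = (1/2)^(23/6) ≈ 0.0702; Cmin,ss = (503/18)·f/(1−f) ≈ 2.110 mcg/mL.
Difference ≈ 27.000 − 2.110 ≈ 24.890 mcg/mL.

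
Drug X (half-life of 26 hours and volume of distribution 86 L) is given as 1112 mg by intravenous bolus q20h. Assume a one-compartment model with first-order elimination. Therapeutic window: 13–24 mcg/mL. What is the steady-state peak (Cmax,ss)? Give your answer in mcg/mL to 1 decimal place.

τ/t½ = 20/26 ≈ 0.76923, so fraction remaining f = (1/2)^(20/26) ≈ 0.5867.
Accumulation ratio R = 1/(1 − f) ≈ 1/0.4133 ≈ 2.4195.
Single-dose peak C₀ = D/Vd = 1112/86 ≈ 12.930 mcg/mL.
Steady-state peak Cmax,ss = C₀·R ≈ 12.930 × 2.4195 ≈ 31.284 mcg/mL.
Peak 31.3 mcg/mL vs MTC 24 mcg/mL: exceeds toxic threshold.

31.3 mcg/mL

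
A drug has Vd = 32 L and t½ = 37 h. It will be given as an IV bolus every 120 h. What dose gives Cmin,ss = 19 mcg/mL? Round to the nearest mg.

τ/t½ = 120/37 ≈ 3.2432, so f = (1/2)^(120/37) ≈ 0.105605.
Cmin,ss = (D/Vd)·f/(1−f), so D = Cmin,ss·Vd·(1−f)/f.
D = 19 × 32 × (1−f)/f ≈ 19 × 32 × 8.46925 ≈ 5149.30 mg.

5149 mg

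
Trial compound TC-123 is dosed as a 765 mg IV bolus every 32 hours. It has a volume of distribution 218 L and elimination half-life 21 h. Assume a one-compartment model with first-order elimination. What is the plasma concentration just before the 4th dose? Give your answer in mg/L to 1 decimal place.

f = (1/2)^(τ/t½) = (1/2)^(32/21) ≈ 0.3478.
C₀ = D/Vd = 765/218 ≈ 3.509 mg/L.
Before the 4th dose, 3 doses have been given. Superposition: Cmin = C₀·(f + f² + … + f^3).
≈ 3.509 × (0.3478 + 0.1210 + 0.0421) ≈ 3.509 × 0.5109 ≈ 1.793 mg/L.

1.8 mg/L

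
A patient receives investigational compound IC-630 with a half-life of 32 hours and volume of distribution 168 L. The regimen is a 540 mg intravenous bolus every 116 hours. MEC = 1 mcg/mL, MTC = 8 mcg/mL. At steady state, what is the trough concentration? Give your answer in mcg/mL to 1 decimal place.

0.3 mcg/mL

τ/t½ = 116/32 ≈ 3.625, so fraction remaining f = (1/2)^(116/32) ≈ 0.0811.
At steady state, accumulation factor R = 1/(1 − e^(−kτ)) ≈ 1.0883.
Single-dose peak C₀ = D/Vd = 540/168 ≈ 3.214 mcg/mL.
Cmax,ss = C₀/(1 − f) ≈ 3.214/0.9189 ≈ 3.498 mcg/mL.
One interval later, Cmin,ss = Cmax,ss·e^(−kτ) ≈ 3.498 × 0.0811 ≈ 0.284 mcg/mL.
Trough 0.3 mcg/mL vs MEC 1 mcg/mL: subtherapeutic.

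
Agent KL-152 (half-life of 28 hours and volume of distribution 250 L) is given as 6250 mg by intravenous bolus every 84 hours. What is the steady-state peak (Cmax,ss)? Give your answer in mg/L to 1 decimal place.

28.6 mg/L

τ = 84 h = 3 half-lives, so f = (1/2)^3 = 0.125.
Accumulation ratio R = 1/(1 − f) = 1/0.875 = 8/7.
Single-dose peak C₀ = D/Vd = 6250/250 = 25 mg/L.
Steady-state peak Cmax,ss = C₀·R = 25 × 8/7 ≈ 28.571 mg/L.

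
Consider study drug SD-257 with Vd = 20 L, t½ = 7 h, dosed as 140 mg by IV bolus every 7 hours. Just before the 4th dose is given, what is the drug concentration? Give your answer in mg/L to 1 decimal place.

f = (1/2)^(τ/t½) = (1/2)^(7/7) ≈ 0.5000.
C₀ = D/Vd = 140/20 ≈ 7.000 mg/L.
Before the 4th dose, 3 doses have been given. Superposition: Cmin = C₀·(f + f² + … + f^3).
≈ 7.000 × (0.5000 + 0.2500 + 0.1250) ≈ 7.000 × 0.8750 ≈ 6.125 mg/L.

6.1 mg/L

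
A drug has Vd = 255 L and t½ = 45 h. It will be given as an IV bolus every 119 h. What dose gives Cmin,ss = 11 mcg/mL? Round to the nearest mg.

14733 mg

τ/t½ = 119/45 ≈ 2.6444, so f = (1/2)^(119/45) ≈ 0.159935.
Cmin,ss = (D/Vd)·f/(1−f), so D = Cmin,ss·Vd·(1−f)/f.
D = 11 × 255 × (1−f)/f ≈ 11 × 255 × 5.25254 ≈ 14733.37 mg.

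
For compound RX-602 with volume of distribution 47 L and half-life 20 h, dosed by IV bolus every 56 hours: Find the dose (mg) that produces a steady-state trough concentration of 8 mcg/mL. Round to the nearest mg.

2243 mg

τ/t½ = 56/20 ≈ 2.8, so f = (1/2)^(56/20) ≈ 0.143587.
Cmin,ss = (D/Vd)·f/(1−f), so D = Cmin,ss·Vd·(1−f)/f.
D = 8 × 47 × (1−f)/f ≈ 8 × 47 × 5.96442 ≈ 2242.62 mg.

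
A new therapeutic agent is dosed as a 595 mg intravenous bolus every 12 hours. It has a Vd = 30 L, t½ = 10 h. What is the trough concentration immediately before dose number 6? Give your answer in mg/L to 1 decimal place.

15.0 mg/L

f = (1/2)^(τ/t½) = (1/2)^(12/10) ≈ 0.4353.
C₀ = D/Vd = 595/30 ≈ 19.833 mg/L.
Before the 6th dose, 5 doses have been given. Superposition: Cmin = C₀·(f + f² + … + f^5).
≈ 19.833 × (0.4353 + 0.1895 + 0.0825 + 0.0359 + 0.0156) ≈ 19.833 × 0.7588 ≈ 15.049 mg/L.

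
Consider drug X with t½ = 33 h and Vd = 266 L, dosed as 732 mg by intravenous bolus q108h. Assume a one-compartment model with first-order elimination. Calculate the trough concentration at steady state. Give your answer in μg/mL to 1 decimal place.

0.3 μg/mL

Over one 108-h interval, 108/33 ≈ 3.2727 half-lives elapse, leaving f ≈ 0.1035 of each dose.
At steady state, accumulation factor R = 1/(1 − e^(−kτ)) ≈ 1.1154.
Single-dose peak C₀ = D/Vd = 732/266 ≈ 2.752 μg/mL.
Steady-state peak Cmax,ss = C₀·R ≈ 2.752 × 1.1154 ≈ 3.070 μg/mL.
One interval later, Cmin,ss = Cmax,ss·e^(−kτ) ≈ 3.070 × 0.1035 ≈ 0.318 μg/mL.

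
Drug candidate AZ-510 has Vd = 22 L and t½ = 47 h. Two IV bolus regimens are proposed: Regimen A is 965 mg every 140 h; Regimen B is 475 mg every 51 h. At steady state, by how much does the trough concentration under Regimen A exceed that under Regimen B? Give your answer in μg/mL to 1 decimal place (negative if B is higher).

-12.9 μg/mL

Regimen A: f = (1/2)^(140/47) ≈ 0.1269; Cmin,ss = (965/22)·f/(1−f) ≈ 6.375 μg/mL.
Regimen B: f = (1/2)^(51/47) ≈ 0.4714; Cmin,ss = (475/22)·f/(1−f) ≈ 19.255 μg/mL.
Difference ≈ 6.375 − 19.255 ≈ -12.880 μg/mL.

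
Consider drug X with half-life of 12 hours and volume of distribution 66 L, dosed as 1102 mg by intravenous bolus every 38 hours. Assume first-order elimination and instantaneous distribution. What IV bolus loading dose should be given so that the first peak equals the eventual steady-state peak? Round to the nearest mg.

1240 mg

f = (1/2)^(38/12) ≈ 0.111362; accumulation ratio R = 1/(1−f) ≈ 1.12532.
Loading dose to hit Cmax,ss on first dose: D_load = D_maint·R ≈ 1102 × 1.12532 ≈ 1240.10 mg.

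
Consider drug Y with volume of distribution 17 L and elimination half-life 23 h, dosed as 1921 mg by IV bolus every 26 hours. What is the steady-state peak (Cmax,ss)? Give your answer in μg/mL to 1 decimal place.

k = ln2/t½ = ln2/23 ≈ 0.030137 h⁻¹; fraction remaining f = e^(−kτ) = e^(−0.030137×26) ≈ 0.4568.
Accumulation ratio R = 1/(1 − f) ≈ 1/0.5432 ≈ 1.8409.
Each bolus raises the concentration by D/Vd = 1921/17 ≈ 113.000 μg/mL.
Cmax,ss = C₀/(1 − f) ≈ 113.000/0.5432 ≈ 208.027 μg/mL.

208.0 μg/mL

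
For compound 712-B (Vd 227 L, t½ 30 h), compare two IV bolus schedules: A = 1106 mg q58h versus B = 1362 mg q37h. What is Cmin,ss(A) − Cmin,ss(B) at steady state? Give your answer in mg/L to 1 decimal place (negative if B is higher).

Regimen A: f = (1/2)^(58/30) ≈ 0.2618; Cmin,ss = (1106/227)·f/(1−f) ≈ 1.728 mg/L.
Regimen B: f = (1/2)^(37/30) ≈ 0.4253; Cmin,ss = (1362/227)·f/(1−f) ≈ 4.440 mg/L.
Difference ≈ 1.728 − 4.440 ≈ -2.712 mg/L.

-2.7 mg/L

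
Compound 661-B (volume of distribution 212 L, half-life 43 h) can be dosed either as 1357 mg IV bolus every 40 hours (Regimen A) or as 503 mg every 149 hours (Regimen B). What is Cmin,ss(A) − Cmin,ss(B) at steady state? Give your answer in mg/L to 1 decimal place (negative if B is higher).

6.8 mg/L

Regimen A: f = (1/2)^(40/43) ≈ 0.5248; Cmin,ss = (1357/212)·f/(1−f) ≈ 7.069 mg/L.
Regimen B: f = (1/2)^(149/43) ≈ 0.0906; Cmin,ss = (503/212)·f/(1−f) ≈ 0.236 mg/L.
Difference ≈ 7.069 − 0.236 ≈ 6.833 mg/L.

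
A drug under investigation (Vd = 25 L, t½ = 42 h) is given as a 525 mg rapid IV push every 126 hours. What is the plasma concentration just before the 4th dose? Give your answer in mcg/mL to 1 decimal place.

f = (1/2)^(τ/t½) = (1/2)^(126/42) ≈ 0.1250.
C₀ = D/Vd = 525/25 ≈ 21.000 mcg/mL.
Before the 4th dose, 3 doses have been given. Superposition: Cmin = C₀·(f + f² + … + f^3).
≈ 21.000 × (0.1250 + 0.0156 + 0.0020) ≈ 21.000 × 0.1426 ≈ 2.995 mcg/mL.

3.0 mcg/mL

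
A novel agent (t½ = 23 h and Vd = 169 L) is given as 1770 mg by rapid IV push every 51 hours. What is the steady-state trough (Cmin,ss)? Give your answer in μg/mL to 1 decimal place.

τ/t½ = 51/23 ≈ 2.2174, so fraction remaining f = (1/2)^(51/23) ≈ 0.2150.
Accumulation ratio R = 1/(1 − f) ≈ 1/0.7850 ≈ 1.2739.
Each bolus raises the concentration by D/Vd = 1770/169 ≈ 10.473 μg/mL.
Steady-state peak Cmax,ss = C₀·R ≈ 10.473 × 1.2739 ≈ 13.342 μg/mL.
Steady-state trough Cmin,ss = Cmax,ss·f ≈ 13.342 × 0.2150 ≈ 2.869 μg/mL.

2.9 μg/mL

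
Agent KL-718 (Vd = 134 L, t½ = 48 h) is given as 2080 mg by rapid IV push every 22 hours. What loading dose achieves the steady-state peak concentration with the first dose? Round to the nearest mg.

f = (1/2)^(22/48) ≈ 0.727827; accumulation ratio R = 1/(1−f) ≈ 3.67413.
Loading dose to hit Cmax,ss on first dose: D_load = D_maint·R ≈ 2080 × 3.67413 ≈ 7642.19 mg.

7642 mg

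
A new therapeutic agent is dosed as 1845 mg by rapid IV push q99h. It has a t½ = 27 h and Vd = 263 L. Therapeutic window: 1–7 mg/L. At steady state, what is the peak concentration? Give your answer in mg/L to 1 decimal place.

k = ln2/t½ = ln2/27 ≈ 0.025672 h⁻¹; fraction remaining f = e^(−kτ) = e^(−0.025672×99) ≈ 0.0787.
Accumulation ratio R = 1/(1 − f) ≈ 1/0.9213 ≈ 1.0854.
Single-dose peak C₀ = D/Vd = 1845/263 ≈ 7.015 mg/L.
Steady-state peak Cmax,ss = C₀·R ≈ 7.015 × 1.0854 ≈ 7.614 mg/L.
Peak 7.6 mg/L vs MTC 7 mg/L: exceeds toxic threshold.

7.6 mg/L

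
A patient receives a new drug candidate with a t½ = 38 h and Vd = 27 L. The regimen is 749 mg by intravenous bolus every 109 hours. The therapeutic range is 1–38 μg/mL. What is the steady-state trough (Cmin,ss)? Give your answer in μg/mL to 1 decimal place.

Over one 109-h interval, 109/38 ≈ 2.8684 half-lives elapse, leaving f ≈ 0.1369 of each dose.
At steady state, accumulation factor R = 1/(1 − e^(−kτ)) ≈ 1.1586.
Single-dose peak C₀ = D/Vd = 749/27 ≈ 27.741 μg/mL.
Steady-state peak Cmax,ss = C₀·R ≈ 27.741 × 1.1586 ≈ 32.141 μg/mL.
Steady-state trough Cmin,ss = Cmax,ss·f ≈ 32.141 × 0.1369 ≈ 4.400 μg/mL.
Trough 4.4 μg/mL vs MEC 1 μg/mL: adequate.

4.4 μg/mL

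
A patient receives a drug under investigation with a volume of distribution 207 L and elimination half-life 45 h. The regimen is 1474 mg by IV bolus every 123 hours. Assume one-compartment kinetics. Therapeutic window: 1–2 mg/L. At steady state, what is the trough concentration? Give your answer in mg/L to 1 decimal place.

1.3 mg/L

k = ln2/t½ = ln2/45 ≈ 0.015403 h⁻¹; fraction remaining f = e^(−kτ) = e^(−0.015403×123) ≈ 0.1504.
At steady state, accumulation factor R = 1/(1 − e^(−kτ)) ≈ 1.1770.
Single-dose peak C₀ = D/Vd = 1474/207 ≈ 7.121 mg/L.
Cmax,ss = C₀/(1 − f) ≈ 7.121/0.8496 ≈ 8.382 mg/L.
One interval later, Cmin,ss = Cmax,ss·e^(−kτ) ≈ 8.382 × 0.1504 ≈ 1.261 mg/L.
Trough 1.3 mg/L vs MEC 1 mg/L: adequate.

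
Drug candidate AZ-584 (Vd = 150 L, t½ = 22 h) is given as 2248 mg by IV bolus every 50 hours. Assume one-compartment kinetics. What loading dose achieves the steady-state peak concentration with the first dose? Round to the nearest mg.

f = (1/2)^(50/22) ≈ 0.206938; accumulation ratio R = 1/(1−f) ≈ 1.26094.
Loading dose to hit Cmax,ss on first dose: D_load = D_maint·R ≈ 2248 × 1.26094 ≈ 2834.59 mg.

2835 mg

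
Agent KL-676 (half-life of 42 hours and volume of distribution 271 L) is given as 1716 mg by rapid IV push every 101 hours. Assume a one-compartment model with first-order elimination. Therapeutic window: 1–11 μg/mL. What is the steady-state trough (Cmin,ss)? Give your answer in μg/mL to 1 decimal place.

Over one 101-h interval, 101/42 ≈ 2.4048 half-lives elapse, leaving f ≈ 0.1888 of each dose.
Each bolus raises the concentration by D/Vd = 1716/271 ≈ 6.332 μg/mL.
Steady-state trough Cmin,ss = C₀·f/(1−f) ≈ 6.332 × 0.1888/0.8112 ≈ 1.474 μg/mL.
Trough 1.5 μg/mL vs MEC 1 μg/mL: adequate.

1.5 μg/mL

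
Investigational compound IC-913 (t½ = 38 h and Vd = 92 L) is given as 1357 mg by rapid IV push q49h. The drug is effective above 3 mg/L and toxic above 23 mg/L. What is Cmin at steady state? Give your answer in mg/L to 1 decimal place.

k = ln2/t½ = ln2/38 ≈ 0.018241 h⁻¹; fraction remaining f = e^(−kτ) = e^(−0.018241×49) ≈ 0.4091.
Single-dose peak C₀ = D/Vd = 1357/92 ≈ 14.750 mg/L.
Steady-state trough Cmin,ss = C₀·f/(1−f) ≈ 14.750 × 0.4091/0.5909 ≈ 10.212 mg/L.
Trough 10.2 mg/L vs MEC 3 mg/L: adequate.

10.2 mg/L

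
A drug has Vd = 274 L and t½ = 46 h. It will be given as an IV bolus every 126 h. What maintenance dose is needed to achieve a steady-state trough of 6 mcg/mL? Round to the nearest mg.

9332 mg

τ/t½ = 126/46 ≈ 2.7391, so f = (1/2)^(126/46) ≈ 0.149775.
Cmin,ss = (D/Vd)·f/(1−f), so D = Cmin,ss·Vd·(1−f)/f.
D = 6 × 274 × (1−f)/f ≈ 6 × 274 × 5.67668 ≈ 9332.46 mg.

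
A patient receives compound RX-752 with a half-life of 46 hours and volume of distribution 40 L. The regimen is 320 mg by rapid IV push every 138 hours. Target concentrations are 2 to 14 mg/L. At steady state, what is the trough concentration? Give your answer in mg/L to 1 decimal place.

τ = 138 h = 3 half-lives, so f = (1/2)^3 = 0.125.
At steady state, R = 1/(1 − 0.125) = 8/7.
Single-dose peak C₀ = D/Vd = 320/40 = 8 mg/L.
Steady-state peak Cmax,ss = C₀·R = 8 × 8/7 ≈ 9.143 mg/L.
Steady-state trough Cmin,ss = Cmax,ss·f ≈ 9.143 × 0.125 ≈ 1.143 mg/L.
Trough 1.1 mg/L vs MEC 2 mg/L: subtherapeutic.

1.1 mg/L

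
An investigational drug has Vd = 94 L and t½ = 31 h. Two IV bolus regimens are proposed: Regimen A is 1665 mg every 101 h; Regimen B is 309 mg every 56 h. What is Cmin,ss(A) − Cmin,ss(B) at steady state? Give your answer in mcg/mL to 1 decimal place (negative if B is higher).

Regimen A: f = (1/2)^(101/31) ≈ 0.1045; Cmin,ss = (1665/94)·f/(1−f) ≈ 2.067 mcg/mL.
Regimen B: f = (1/2)^(56/31) ≈ 0.2859; Cmin,ss = (309/94)·f/(1−f) ≈ 1.316 mcg/mL.
Difference ≈ 2.067 − 1.316 ≈ 0.751 mcg/mL.

0.8 mcg/mL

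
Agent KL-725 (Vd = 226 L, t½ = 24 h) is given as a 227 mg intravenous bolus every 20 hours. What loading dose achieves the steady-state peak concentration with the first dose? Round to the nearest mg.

f = (1/2)^(20/24) ≈ 0.561231; accumulation ratio R = 1/(1−f) ≈ 2.27910.
Loading dose to hit Cmax,ss on first dose: D_load = D_maint·R ≈ 227 × 2.27910 ≈ 517.36 mg.

517 mg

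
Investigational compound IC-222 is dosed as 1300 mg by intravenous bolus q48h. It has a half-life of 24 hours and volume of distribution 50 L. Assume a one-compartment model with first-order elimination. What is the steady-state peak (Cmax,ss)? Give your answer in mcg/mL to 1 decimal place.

34.7 mcg/mL

The dosing interval is 2 half-lives, so f = 2^(−2) = 0.25.
Accumulation ratio R = 1/(1 − f) = 1/0.75 = 4/3.
Single-dose peak C₀ = D/Vd = 1300/50 = 26 mcg/mL.
Steady-state peak Cmax,ss = C₀·R = 26 × 4/3 ≈ 34.667 mcg/mL.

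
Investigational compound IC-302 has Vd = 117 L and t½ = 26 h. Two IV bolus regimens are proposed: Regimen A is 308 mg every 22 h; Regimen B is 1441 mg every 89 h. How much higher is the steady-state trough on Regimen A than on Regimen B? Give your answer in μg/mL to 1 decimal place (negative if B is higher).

2.0 μg/mL

Regimen A: f = (1/2)^(22/26) ≈ 0.5563; Cmin,ss = (308/117)·f/(1−f) ≈ 3.301 μg/mL.
Regimen B: f = (1/2)^(89/26) ≈ 0.0932; Cmin,ss = (1441/117)·f/(1−f) ≈ 1.266 μg/mL.
Difference ≈ 3.301 − 1.266 ≈ 2.035 μg/mL.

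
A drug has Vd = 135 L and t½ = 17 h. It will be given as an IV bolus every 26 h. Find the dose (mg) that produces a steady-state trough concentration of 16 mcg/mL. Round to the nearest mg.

4075 mg

τ/t½ = 26/17 ≈ 1.5294, so f = (1/2)^(26/17) ≈ 0.346419.
Cmin,ss = (D/Vd)·f/(1−f), so D = Cmin,ss·Vd·(1−f)/f.
D = 16 × 135 × (1−f)/f ≈ 16 × 135 × 1.88668 ≈ 4075.23 mg.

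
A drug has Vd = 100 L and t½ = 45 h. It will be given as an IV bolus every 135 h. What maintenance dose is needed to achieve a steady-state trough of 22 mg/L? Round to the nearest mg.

15400 mg

τ/t½ = 135/45 ≈ 3, so f = (1/2)^(135/45) ≈ 0.125000.
Cmin,ss = (D/Vd)·f/(1−f), so D = Cmin,ss·Vd·(1−f)/f.
D = 22 × 100 × (1−f)/f ≈ 22 × 100 × 7.00000 ≈ 15400.00 mg.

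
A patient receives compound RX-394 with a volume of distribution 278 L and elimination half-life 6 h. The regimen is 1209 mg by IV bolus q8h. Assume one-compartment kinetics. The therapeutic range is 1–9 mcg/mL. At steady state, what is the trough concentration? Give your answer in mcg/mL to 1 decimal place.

Over one 8-h interval, 8/6 ≈ 1.3333 half-lives elapse, leaving f ≈ 0.3969 of each dose.
Each bolus raises the concentration by D/Vd = 1209/278 ≈ 4.349 mcg/mL.
Steady-state trough Cmin,ss = C₀·f/(1−f) ≈ 4.349 × 0.3969/0.6031 ≈ 2.862 mcg/mL.
Trough 2.9 mcg/mL vs MEC 1 mcg/mL: adequate.

2.9 mcg/mL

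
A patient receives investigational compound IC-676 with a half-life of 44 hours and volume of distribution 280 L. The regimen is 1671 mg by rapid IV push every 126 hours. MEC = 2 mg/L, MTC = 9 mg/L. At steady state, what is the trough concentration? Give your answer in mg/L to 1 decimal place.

τ/t½ = 126/44 ≈ 2.8636, so fraction remaining f = (1/2)^(126/44) ≈ 0.1374.
Single-dose peak C₀ = D/Vd = 1671/280 ≈ 5.968 mg/L.
Steady-state trough Cmin,ss = C₀·f/(1−f) ≈ 5.968 × 0.1374/0.8626 ≈ 0.951 mg/L.
Trough 1.0 mg/L vs MEC 2 mg/L: subtherapeutic.

1.0 mg/L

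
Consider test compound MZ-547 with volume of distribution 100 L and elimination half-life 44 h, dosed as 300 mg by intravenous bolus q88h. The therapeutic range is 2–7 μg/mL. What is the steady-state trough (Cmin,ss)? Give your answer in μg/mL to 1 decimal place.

1.0 μg/mL

The dosing interval is 2 half-lives, so f = 2^(−2) = 0.25.
At steady state, R = 1/(1 − 0.25) = 4/3.
Single-dose peak C₀ = D/Vd = 300/100 = 3 μg/mL.
Steady-state peak Cmax,ss = C₀·R = 3 × 4/3 ≈ 4.000 μg/mL.
Steady-state trough Cmin,ss = Cmax,ss·f ≈ 4.000 × 0.25 ≈ 1.000 μg/mL.
Trough 1.0 μg/mL vs MEC 2 μg/mL: subtherapeutic.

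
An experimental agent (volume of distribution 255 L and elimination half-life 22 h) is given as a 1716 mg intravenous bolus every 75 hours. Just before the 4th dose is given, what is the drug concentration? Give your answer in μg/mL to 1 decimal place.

0.7 μg/mL

f = (1/2)^(τ/t½) = (1/2)^(75/22) ≈ 0.0941.
C₀ = D/Vd = 1716/255 ≈ 6.729 μg/mL.
Before the 4th dose, 3 doses have been given. Superposition: Cmin = C₀·(f + f² + … + f^3).
≈ 6.729 × (0.0941 + 0.0089 + 0.0008) ≈ 6.729 × 0.1038 ≈ 0.698 μg/mL.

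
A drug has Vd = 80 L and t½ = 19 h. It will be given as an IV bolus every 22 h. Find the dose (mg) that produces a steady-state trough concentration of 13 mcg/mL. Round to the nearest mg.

τ/t½ = 22/19 ≈ 1.1579, so f = (1/2)^(22/19) ≈ 0.448166.
Cmin,ss = (D/Vd)·f/(1−f), so D = Cmin,ss·Vd·(1−f)/f.
D = 13 × 80 × (1−f)/f ≈ 13 × 80 × 1.23132 ≈ 1280.57 mg.

1281 mg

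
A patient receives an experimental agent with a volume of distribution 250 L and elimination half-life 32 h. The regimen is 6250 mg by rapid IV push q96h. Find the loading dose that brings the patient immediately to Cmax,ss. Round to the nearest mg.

7143 mg

f = (1/2)^(96/32) ≈ 0.125000; accumulation ratio R = 1/(1−f) ≈ 1.14286.
Loading dose to hit Cmax,ss on first dose: D_load = D_maint·R ≈ 6250 × 1.14286 ≈ 7142.88 mg.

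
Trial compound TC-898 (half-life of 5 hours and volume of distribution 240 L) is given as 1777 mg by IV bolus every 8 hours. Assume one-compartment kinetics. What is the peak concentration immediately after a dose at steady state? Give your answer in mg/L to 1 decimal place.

τ/t½ = 8/5 ≈ 1.6, so fraction remaining f = (1/2)^(8/5) ≈ 0.3299.
At steady state, accumulation factor R = 1/(1 − e^(−kτ)) ≈ 1.4923.
Single-dose peak C₀ = D/Vd = 1777/240 ≈ 7.404 mg/L.
Cmax,ss = C₀/(1 − f) ≈ 7.404/0.6701 ≈ 11.049 mg/L.

11.0 mg/L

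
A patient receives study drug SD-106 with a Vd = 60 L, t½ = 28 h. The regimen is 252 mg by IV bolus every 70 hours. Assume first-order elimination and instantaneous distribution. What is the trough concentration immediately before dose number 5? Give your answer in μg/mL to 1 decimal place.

0.9 μg/mL

f = (1/2)^(τ/t½) = (1/2)^(70/28) ≈ 0.1768.
C₀ = D/Vd = 252/60 ≈ 4.200 μg/mL.
Before the 5th dose, 4 doses have been given. Superposition: Cmin = C₀·(f + f² + … + f^4).
≈ 4.200 × (0.1768 + 0.0313 + 0.0055 + 0.0010) ≈ 4.200 × 0.2146 ≈ 0.901 μg/mL.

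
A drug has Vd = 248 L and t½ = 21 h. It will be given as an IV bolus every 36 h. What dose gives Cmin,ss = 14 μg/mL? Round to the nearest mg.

7921 mg

τ/t½ = 36/21 ≈ 1.7143, so f = (1/2)^(36/21) ≈ 0.304753.
Cmin,ss = (D/Vd)·f/(1−f), so D = Cmin,ss·Vd·(1−f)/f.
D = 14 × 248 × (1−f)/f ≈ 14 × 248 × 2.28135 ≈ 7920.85 mg.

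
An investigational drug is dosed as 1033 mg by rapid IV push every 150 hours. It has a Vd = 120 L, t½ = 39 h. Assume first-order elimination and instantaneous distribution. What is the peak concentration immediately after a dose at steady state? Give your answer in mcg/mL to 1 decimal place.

τ/t½ = 150/39 ≈ 3.8462, so fraction remaining f = (1/2)^(150/39) ≈ 0.0695.
Accumulation ratio R = 1/(1 − f) ≈ 1/0.9305 ≈ 1.0747.
Each bolus raises the concentration by D/Vd = 1033/120 ≈ 8.608 mcg/mL.
Steady-state peak Cmax,ss = C₀·R ≈ 8.608 × 1.0747 ≈ 9.251 mcg/mL.

9.3 mcg/mL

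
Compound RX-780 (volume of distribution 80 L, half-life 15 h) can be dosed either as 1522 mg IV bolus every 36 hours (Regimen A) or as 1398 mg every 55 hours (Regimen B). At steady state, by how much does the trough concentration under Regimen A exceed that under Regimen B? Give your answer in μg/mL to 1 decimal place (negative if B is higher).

Regimen A: f = (1/2)^(36/15) ≈ 0.1895; Cmin,ss = (1522/80)·f/(1−f) ≈ 4.448 μg/mL.
Regimen B: f = (1/2)^(55/15) ≈ 0.0787; Cmin,ss = (1398/80)·f/(1−f) ≈ 1.493 μg/mL.
Difference ≈ 4.448 − 1.493 ≈ 2.955 μg/mL.

3.0 μg/mL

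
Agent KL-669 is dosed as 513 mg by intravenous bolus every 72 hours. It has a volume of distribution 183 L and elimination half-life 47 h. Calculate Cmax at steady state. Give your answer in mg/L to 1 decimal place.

4.3 mg/L

τ/t½ = 72/47 ≈ 1.5319, so fraction remaining f = (1/2)^(72/47) ≈ 0.3458.
At steady state, accumulation factor R = 1/(1 − e^(−kτ)) ≈ 1.5286.
Each bolus raises the concentration by D/Vd = 513/183 ≈ 2.803 mg/L.
Cmax,ss = C₀/(1 − f) ≈ 2.803/0.6542 ≈ 4.285 mg/L.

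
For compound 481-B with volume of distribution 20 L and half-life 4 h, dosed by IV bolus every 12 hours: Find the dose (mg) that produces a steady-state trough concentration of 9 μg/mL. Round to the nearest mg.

1260 mg

τ/t½ = 12/4 ≈ 3, so f = (1/2)^(12/4) ≈ 0.125000.
Cmin,ss = (D/Vd)·f/(1−f), so D = Cmin,ss·Vd·(1−f)/f.
D = 9 × 20 × (1−f)/f ≈ 9 × 20 × 7.00000 ≈ 1260.00 mg.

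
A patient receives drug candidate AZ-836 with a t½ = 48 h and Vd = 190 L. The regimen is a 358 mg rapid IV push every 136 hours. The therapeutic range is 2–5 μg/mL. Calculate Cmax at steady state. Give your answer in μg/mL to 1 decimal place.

k = ln2/t½ = ln2/48 ≈ 0.014441 h⁻¹; fraction remaining f = e^(−kτ) = e^(−0.014441×136) ≈ 0.1403.
Accumulation ratio R = 1/(1 − f) ≈ 1/0.8597 ≈ 1.1632.
Single-dose peak C₀ = D/Vd = 358/190 ≈ 1.884 μg/mL.
Steady-state peak Cmax,ss = C₀·R ≈ 1.884 × 1.1632 ≈ 2.191 μg/mL.
Peak 2.2 μg/mL vs MTC 5 μg/mL: below toxic threshold.

2.2 μg/mL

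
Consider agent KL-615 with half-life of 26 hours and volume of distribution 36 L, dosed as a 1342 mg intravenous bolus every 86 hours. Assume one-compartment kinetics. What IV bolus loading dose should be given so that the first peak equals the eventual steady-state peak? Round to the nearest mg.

1493 mg

f = (1/2)^(86/26) ≈ 0.100992; accumulation ratio R = 1/(1−f) ≈ 1.11234.
Loading dose to hit Cmax,ss on first dose: D_load = D_maint·R ≈ 1342 × 1.11234 ≈ 1492.76 mg.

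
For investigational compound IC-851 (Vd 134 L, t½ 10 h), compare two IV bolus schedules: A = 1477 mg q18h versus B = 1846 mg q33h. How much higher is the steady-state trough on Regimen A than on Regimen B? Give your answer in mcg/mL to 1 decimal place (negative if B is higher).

2.9 mcg/mL

Regimen A: f = (1/2)^(18/10) ≈ 0.2872; Cmin,ss = (1477/134)·f/(1−f) ≈ 4.441 mcg/mL.
Regimen B: f = (1/2)^(33/10) ≈ 0.1015; Cmin,ss = (1846/134)·f/(1−f) ≈ 1.556 mcg/mL.
Difference ≈ 4.441 − 1.556 ≈ 2.885 mcg/mL.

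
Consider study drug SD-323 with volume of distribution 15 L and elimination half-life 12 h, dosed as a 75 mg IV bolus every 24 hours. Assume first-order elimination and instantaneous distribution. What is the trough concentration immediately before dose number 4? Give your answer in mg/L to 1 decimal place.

1.6 mg/L

f = (1/2)^(τ/t½) = (1/2)^(24/12) ≈ 0.2500.
C₀ = D/Vd = 75/15 ≈ 5.000 mg/L.
Before the 4th dose, 3 doses have been given. Superposition: Cmin = C₀·(f + f² + … + f^3).
≈ 5.000 × (0.2500 + 0.0625 + 0.0156) ≈ 5.000 × 0.3281 ≈ 1.641 mg/L.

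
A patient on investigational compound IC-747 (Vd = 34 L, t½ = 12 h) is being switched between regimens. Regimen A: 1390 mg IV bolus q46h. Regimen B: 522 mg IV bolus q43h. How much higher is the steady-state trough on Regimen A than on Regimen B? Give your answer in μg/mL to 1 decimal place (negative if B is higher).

1.7 μg/mL

Regimen A: f = (1/2)^(46/12) ≈ 0.0702; Cmin,ss = (1390/34)·f/(1−f) ≈ 3.087 μg/mL.
Regimen B: f = (1/2)^(43/12) ≈ 0.0834; Cmin,ss = (522/34)·f/(1−f) ≈ 1.397 μg/mL.
Difference ≈ 3.087 − 1.397 ≈ 1.690 μg/mL.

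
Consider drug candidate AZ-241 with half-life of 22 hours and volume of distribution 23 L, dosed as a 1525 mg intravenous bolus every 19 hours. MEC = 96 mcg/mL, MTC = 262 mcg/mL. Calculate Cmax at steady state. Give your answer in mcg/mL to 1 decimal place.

τ/t½ = 19/22 ≈ 0.86364, so fraction remaining f = (1/2)^(19/22) ≈ 0.5496.
At steady state, accumulation factor R = 1/(1 − e^(−kτ)) ≈ 2.2202.
Each bolus raises the concentration by D/Vd = 1525/23 ≈ 66.304 mcg/mL.
Cmax,ss = C₀/(1 − f) ≈ 66.304/0.4504 ≈ 147.211 mcg/mL.
Peak 147.2 mcg/mL vs MTC 262 mcg/mL: below toxic threshold.

147.2 mcg/mL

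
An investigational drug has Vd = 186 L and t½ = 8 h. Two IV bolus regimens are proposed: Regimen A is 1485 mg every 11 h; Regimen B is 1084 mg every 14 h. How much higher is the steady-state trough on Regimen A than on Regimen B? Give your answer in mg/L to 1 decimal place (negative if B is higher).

2.5 mg/L

Regimen A: f = (1/2)^(11/8) ≈ 0.3856; Cmin,ss = (1485/186)·f/(1−f) ≈ 5.011 mg/L.
Regimen B: f = (1/2)^(14/8) ≈ 0.2973; Cmin,ss = (1084/186)·f/(1−f) ≈ 2.466 mg/L.
Difference ≈ 5.011 − 2.466 ≈ 2.545 mg/L.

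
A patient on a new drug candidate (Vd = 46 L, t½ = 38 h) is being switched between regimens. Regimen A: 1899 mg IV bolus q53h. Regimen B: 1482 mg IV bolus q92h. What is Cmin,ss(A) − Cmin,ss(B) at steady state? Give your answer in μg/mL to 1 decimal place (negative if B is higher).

Regimen A: f = (1/2)^(53/38) ≈ 0.3803; Cmin,ss = (1899/46)·f/(1−f) ≈ 25.334 μg/mL.
Regimen B: f = (1/2)^(92/38) ≈ 0.1867; Cmin,ss = (1482/46)·f/(1−f) ≈ 7.396 μg/mL.
Difference ≈ 25.334 − 7.396 ≈ 17.938 μg/mL.

17.9 μg/mL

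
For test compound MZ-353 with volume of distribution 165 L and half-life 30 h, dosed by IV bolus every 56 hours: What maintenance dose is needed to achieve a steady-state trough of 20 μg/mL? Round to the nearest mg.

τ/t½ = 56/30 ≈ 1.8667, so f = (1/2)^(56/30) ≈ 0.274206.
Cmin,ss = (D/Vd)·f/(1−f), so D = Cmin,ss·Vd·(1−f)/f.
D = 20 × 165 × (1−f)/f ≈ 20 × 165 × 2.64689 ≈ 8734.74 mg.

8735 mg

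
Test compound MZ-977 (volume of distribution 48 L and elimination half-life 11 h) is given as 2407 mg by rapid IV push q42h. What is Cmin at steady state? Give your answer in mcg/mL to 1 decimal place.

3.8 mcg/mL

k = ln2/t½ = ln2/11 ≈ 0.063013 h⁻¹; fraction remaining f = e^(−kτ) = e^(−0.063013×42) ≈ 0.0709.
At steady state, accumulation factor R = 1/(1 − e^(−kτ)) ≈ 1.0763.
Single-dose peak C₀ = D/Vd = 2407/48 ≈ 50.146 mcg/mL.
Steady-state peak Cmax,ss = C₀·R ≈ 50.146 × 1.0763 ≈ 53.972 mcg/mL.
Steady-state trough Cmin,ss = Cmax,ss·f ≈ 53.972 × 0.0709 ≈ 3.827 mcg/mL.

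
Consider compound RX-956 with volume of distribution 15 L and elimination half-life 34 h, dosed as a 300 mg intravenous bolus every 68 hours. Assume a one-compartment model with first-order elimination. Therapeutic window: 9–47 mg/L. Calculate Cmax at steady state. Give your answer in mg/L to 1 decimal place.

τ = 68 h = 2 half-lives, so f = (1/2)^2 = 0.25.
Accumulation ratio R = 1/(1 − f) = 1/0.75 = 4/3.
Single-dose peak C₀ = D/Vd = 300/15 = 20 mg/L.
Steady-state peak Cmax,ss = C₀·R = 20 × 4/3 ≈ 26.667 mg/L.
Peak 26.7 mg/L vs MTC 47 mg/L: below toxic threshold.

26.7 mg/L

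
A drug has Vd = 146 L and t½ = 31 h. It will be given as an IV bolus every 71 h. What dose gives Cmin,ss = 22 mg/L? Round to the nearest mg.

12500 mg

τ/t½ = 71/31 ≈ 2.2903, so f = (1/2)^(71/31) ≈ 0.204430.
Cmin,ss = (D/Vd)·f/(1−f), so D = Cmin,ss·Vd·(1−f)/f.
D = 22 × 146 × (1−f)/f ≈ 22 × 146 × 3.89165 ≈ 12499.98 mg.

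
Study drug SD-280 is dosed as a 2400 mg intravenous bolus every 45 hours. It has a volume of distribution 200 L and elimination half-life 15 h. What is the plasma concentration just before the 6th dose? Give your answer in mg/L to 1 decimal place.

1.7 mg/L

f = (1/2)^(τ/t½) = (1/2)^(45/15) ≈ 0.1250.
C₀ = D/Vd = 2400/200 ≈ 12.000 mg/L.
Before the 6th dose, 5 doses have been given. Superposition: Cmin = C₀·(f + f² + … + f^5).
≈ 12.000 × (0.1250 + 0.0156 + 0.0020 + 0.0002 + 0.0000) ≈ 12.000 × 0.1428 ≈ 1.714 mg/L.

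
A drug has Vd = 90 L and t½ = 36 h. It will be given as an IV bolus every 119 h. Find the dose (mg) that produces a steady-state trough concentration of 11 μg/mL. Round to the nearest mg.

8798 mg

τ/t½ = 119/36 ≈ 3.3056, so f = (1/2)^(119/36) ≈ 0.101141.
Cmin,ss = (D/Vd)·f/(1−f), so D = Cmin,ss·Vd·(1−f)/f.
D = 11 × 90 × (1−f)/f ≈ 11 × 90 × 8.88719 ≈ 8798.32 mg.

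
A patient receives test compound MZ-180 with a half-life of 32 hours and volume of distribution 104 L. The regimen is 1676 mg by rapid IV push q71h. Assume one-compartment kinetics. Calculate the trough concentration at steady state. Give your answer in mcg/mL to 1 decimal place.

Over one 71-h interval, 71/32 ≈ 2.2188 half-lives elapse, leaving f ≈ 0.2148 of each dose.
Accumulation ratio R = 1/(1 − f) ≈ 1/0.7852 ≈ 1.2736.
Single-dose peak C₀ = D/Vd = 1676/104 ≈ 16.115 mcg/mL.
Steady-state peak Cmax,ss = C₀·R ≈ 16.115 × 1.2736 ≈ 20.524 mcg/mL.
Steady-state trough Cmin,ss = Cmax,ss·f ≈ 20.524 × 0.2148 ≈ 4.409 mcg/mL.

4.4 mcg/mL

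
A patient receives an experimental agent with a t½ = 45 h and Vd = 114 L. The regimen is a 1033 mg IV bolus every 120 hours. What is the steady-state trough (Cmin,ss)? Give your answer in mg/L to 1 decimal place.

1.7 mg/L

k = ln2/t½ = ln2/45 ≈ 0.015403 h⁻¹; fraction remaining f = e^(−kτ) = e^(−0.015403×120) ≈ 0.1575.
Accumulation ratio R = 1/(1 − f) ≈ 1/0.8425 ≈ 1.1869.
Each bolus raises the concentration by D/Vd = 1033/114 ≈ 9.061 mg/L.
Steady-state peak Cmax,ss = C₀·R ≈ 9.061 × 1.1869 ≈ 10.755 mg/L.
Steady-state trough Cmin,ss = Cmax,ss·f ≈ 10.755 × 0.1575 ≈ 1.694 mg/L.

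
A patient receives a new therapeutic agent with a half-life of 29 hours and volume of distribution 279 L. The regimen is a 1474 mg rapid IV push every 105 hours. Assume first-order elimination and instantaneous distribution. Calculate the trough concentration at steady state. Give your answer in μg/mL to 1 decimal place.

τ/t½ = 105/29 ≈ 3.6207, so fraction remaining f = (1/2)^(105/29) ≈ 0.0813.
At steady state, accumulation factor R = 1/(1 − e^(−kτ)) ≈ 1.0885.
Single-dose peak C₀ = D/Vd = 1474/279 ≈ 5.283 μg/mL.
Cmax,ss = C₀/(1 − f) ≈ 5.283/0.9187 ≈ 5.751 μg/mL.
Steady-state trough Cmin,ss = Cmax,ss·f ≈ 5.751 × 0.0813 ≈ 0.468 μg/mL.

0.5 μg/mL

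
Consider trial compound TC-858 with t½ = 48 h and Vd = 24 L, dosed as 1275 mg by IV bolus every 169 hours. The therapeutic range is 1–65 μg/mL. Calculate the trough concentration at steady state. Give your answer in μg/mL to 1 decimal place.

5.1 μg/mL

τ/t½ = 169/48 ≈ 3.5208, so fraction remaining f = (1/2)^(169/48) ≈ 0.0871.
Single-dose peak C₀ = D/Vd = 1275/24 ≈ 53.125 μg/mL.
Steady-state trough Cmin,ss = C₀·f/(1−f) ≈ 53.125 × 0.0871/0.9129 ≈ 5.069 μg/mL.
Trough 5.1 μg/mL vs MEC 1 μg/mL: adequate.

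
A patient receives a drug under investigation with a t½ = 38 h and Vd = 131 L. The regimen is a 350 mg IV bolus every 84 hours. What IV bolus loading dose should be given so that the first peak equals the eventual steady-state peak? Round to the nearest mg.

f = (1/2)^(84/38) ≈ 0.216055; accumulation ratio R = 1/(1−f) ≈ 1.27560.
Loading dose to hit Cmax,ss on first dose: D_load = D_maint·R ≈ 350 × 1.27560 ≈ 446.46 mg.

446 mg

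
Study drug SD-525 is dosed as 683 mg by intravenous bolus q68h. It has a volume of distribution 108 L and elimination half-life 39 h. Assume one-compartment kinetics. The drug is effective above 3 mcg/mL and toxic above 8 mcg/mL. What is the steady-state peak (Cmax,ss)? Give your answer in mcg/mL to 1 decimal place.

9.0 mcg/mL

τ/t½ = 68/39 ≈ 1.7436, so fraction remaining f = (1/2)^(68/39) ≈ 0.2986.
Accumulation ratio R = 1/(1 − f) ≈ 1/0.7014 ≈ 1.4257.
Each bolus raises the concentration by D/Vd = 683/108 ≈ 6.324 mcg/mL.
Steady-state peak Cmax,ss = C₀·R ≈ 6.324 × 1.4257 ≈ 9.016 mcg/mL.
Peak 9.0 mcg/mL vs MTC 8 mcg/mL: exceeds toxic threshold.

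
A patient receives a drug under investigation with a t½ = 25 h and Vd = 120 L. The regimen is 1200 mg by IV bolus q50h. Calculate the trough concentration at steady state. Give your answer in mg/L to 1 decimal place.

The dosing interval is 2 half-lives, so f = 2^(−2) = 0.25.
At steady state, R = 1/(1 − 0.25) = 4/3.
Single-dose peak C₀ = D/Vd = 1200/120 = 10 mg/L.
Steady-state peak Cmax,ss = C₀·R = 10 × 4/3 ≈ 13.333 mg/L.
Steady-state trough Cmin,ss = Cmax,ss·f ≈ 13.333 × 0.25 ≈ 3.333 mg/L.

3.3 mg/L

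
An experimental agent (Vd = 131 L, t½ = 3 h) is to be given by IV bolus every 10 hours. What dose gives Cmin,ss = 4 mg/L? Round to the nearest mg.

τ/t½ = 10/3 ≈ 3.3333, so f = (1/2)^(10/3) ≈ 0.099213.
Cmin,ss = (D/Vd)·f/(1−f), so D = Cmin,ss·Vd·(1−f)/f.
D = 4 × 131 × (1−f)/f ≈ 4 × 131 × 9.07932 ≈ 4757.56 mg.

4758 mg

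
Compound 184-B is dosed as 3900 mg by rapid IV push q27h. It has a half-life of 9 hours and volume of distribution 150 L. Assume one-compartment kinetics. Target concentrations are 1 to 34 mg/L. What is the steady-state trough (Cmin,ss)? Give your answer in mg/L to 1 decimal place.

The dosing interval is 3 half-lives, so f = 2^(−3) = 0.125.
At steady state, R = 1/(1 − 0.125) = 8/7.
Single-dose peak C₀ = D/Vd = 3900/150 = 26 mg/L.
Steady-state peak Cmax,ss = C₀·R = 26 × 8/7 ≈ 29.714 mg/L.
Steady-state trough Cmin,ss = Cmax,ss·f ≈ 29.714 × 0.125 ≈ 3.714 mg/L.
Trough 3.7 mg/L vs MEC 1 mg/L: adequate.

3.7 mg/L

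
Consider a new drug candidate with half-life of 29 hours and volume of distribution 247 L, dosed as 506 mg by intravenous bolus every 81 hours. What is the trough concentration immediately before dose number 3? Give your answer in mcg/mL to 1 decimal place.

0.3 mcg/mL

f = (1/2)^(τ/t½) = (1/2)^(81/29) ≈ 0.1443.
C₀ = D/Vd = 506/247 ≈ 2.049 mcg/mL.
Before the 3rd dose, 2 doses have been given. Superposition: Cmin = C₀·(f + f²).
≈ 2.049 × (0.1443 + 0.0208) ≈ 2.049 × 0.1651 ≈ 0.338 mcg/mL.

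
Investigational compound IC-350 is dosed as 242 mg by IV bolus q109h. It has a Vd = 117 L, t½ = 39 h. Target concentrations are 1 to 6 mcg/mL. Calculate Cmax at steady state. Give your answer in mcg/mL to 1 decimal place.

2.4 mcg/mL

Over one 109-h interval, 109/39 ≈ 2.7949 half-lives elapse, leaving f ≈ 0.1441 of each dose.
Accumulation ratio R = 1/(1 − f) ≈ 1/0.8559 ≈ 1.1684.
Single-dose peak C₀ = D/Vd = 242/117 ≈ 2.068 mcg/mL.
Steady-state peak Cmax,ss = C₀·R ≈ 2.068 × 1.1684 ≈ 2.416 mcg/mL.
Peak 2.4 mcg/mL vs MTC 6 mcg/mL: below toxic threshold.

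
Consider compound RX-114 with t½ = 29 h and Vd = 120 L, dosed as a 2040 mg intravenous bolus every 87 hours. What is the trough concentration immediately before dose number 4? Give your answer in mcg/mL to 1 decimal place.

f = (1/2)^(τ/t½) = (1/2)^(87/29) ≈ 0.1250.
C₀ = D/Vd = 2040/120 ≈ 17.000 mcg/mL.
Before the 4th dose, 3 doses have been given. Superposition: Cmin = C₀·(f + f² + … + f^3).
≈ 17.000 × (0.1250 + 0.0156 + 0.0020) ≈ 17.000 × 0.1426 ≈ 2.424 mcg/mL.

2.4 mcg/mL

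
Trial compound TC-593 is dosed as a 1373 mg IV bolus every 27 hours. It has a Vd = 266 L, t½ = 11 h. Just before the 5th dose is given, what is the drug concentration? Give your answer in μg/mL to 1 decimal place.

f = (1/2)^(τ/t½) = (1/2)^(27/11) ≈ 0.1824.
C₀ = D/Vd = 1373/266 ≈ 5.162 μg/mL.
Before the 5th dose, 4 doses have been given. Superposition: Cmin = C₀·(f + f² + … + f^4).
≈ 5.162 × (0.1824 + 0.0333 + 0.0061 + 0.0011) ≈ 5.162 × 0.2229 ≈ 1.151 μg/mL.

1.2 μg/mL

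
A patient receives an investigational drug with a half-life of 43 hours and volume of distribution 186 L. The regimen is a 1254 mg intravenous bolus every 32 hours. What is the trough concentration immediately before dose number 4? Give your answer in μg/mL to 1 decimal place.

7.9 μg/mL

f = (1/2)^(τ/t½) = (1/2)^(32/43) ≈ 0.5970.
C₀ = D/Vd = 1254/186 ≈ 6.742 μg/mL.
Before the 4th dose, 3 doses have been given. Superposition: Cmin = C₀·(f + f² + … + f^3).
≈ 6.742 × (0.5970 + 0.3564 + 0.2128) ≈ 6.742 × 1.1662 ≈ 7.863 μg/mL.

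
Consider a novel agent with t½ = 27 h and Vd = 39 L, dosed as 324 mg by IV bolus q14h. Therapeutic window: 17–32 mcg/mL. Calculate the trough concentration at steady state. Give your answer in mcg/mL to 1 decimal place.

τ/t½ = 14/27 ≈ 0.51852, so fraction remaining f = (1/2)^(14/27) ≈ 0.6981.
Accumulation ratio R = 1/(1 − f) ≈ 1/0.3019 ≈ 3.3124.
Each bolus raises the concentration by D/Vd = 324/39 ≈ 8.308 mcg/mL.
Steady-state peak Cmax,ss = C₀·R ≈ 8.308 × 3.3124 ≈ 27.519 mcg/mL.
One interval later, Cmin,ss = Cmax,ss·e^(−kτ) ≈ 27.519 × 0.6981 ≈ 19.211 mcg/mL.
Trough 19.2 mcg/mL vs MEC 17 mcg/mL: adequate.

19.2 mcg/mL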